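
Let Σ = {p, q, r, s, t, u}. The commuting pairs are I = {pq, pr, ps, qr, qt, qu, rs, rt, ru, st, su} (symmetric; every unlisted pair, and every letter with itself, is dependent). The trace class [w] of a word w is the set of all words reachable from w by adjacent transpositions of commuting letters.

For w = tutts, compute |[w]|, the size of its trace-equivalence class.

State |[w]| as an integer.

5

piece 0:t — minimal
piece 1:u rests on {0:t}
piece 2:t rests on {1:u}
piece 3:t rests on {2:t}
piece 4:s — minimal
minimal pieces: {0:t, 4:s}
ways to finish when only these pieces remain (= sum over removing one remaining piece with nothing left below it):
  1 left: {3}→1  {4}→1
  2 left: {2,3}→1  {3,4}→2
  3 left: {1,2,3}→1  {2,3,4}→3
  placing 0:t first → 4 extensions
  placing 4:s first → 1 extensions
total linear extensions = 5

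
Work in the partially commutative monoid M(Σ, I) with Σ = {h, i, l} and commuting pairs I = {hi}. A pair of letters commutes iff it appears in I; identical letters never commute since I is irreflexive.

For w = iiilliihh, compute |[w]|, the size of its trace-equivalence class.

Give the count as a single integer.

#0=i has no predecessor
#1=i depends on [0:i]
#2=i depends on [1:i]
#3=l depends on [2:i]
#4=l depends on [3:l]
#5=i depends on [4:l]
#6=i depends on [5:i]
#7=h depends on [4:l]
#8=h depends on [7:h]
sources: [0:i]
N(rest) = Σ N(rest − s) over sources s of rest; N(one piece) = 1:
  size 1 → [6]=1  [8]=1
  size 2 → [5,6]=1  [6,8]=2  [7,8]=1
  size 3 → [5,6,8]=3  [6,7,8]=3
  size 4 → [5,6,7,8]=6
  size 5 → [4,5,6,7,8]=6
  size 6 → [3,4,5,6,7,8]=6
  size 7 → [2,3,4,5,6,7,8]=6
  first=0(i) contributes 6

6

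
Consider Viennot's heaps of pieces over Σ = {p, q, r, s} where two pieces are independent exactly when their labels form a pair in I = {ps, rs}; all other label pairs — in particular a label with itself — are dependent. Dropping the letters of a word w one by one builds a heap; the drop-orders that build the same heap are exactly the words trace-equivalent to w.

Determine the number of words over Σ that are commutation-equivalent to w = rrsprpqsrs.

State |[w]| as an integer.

#0=r has no predecessor
#1=r depends on [0:r]
#2=s has no predecessor
#3=p depends on [1:r]
#4=r depends on [3:p]
#5=p depends on [4:r]
#6=q depends on [2:s, 5:p]
#7=s depends on [6:q]
#8=r depends on [6:q]
#9=s depends on [7:s]
sources: [0:r, 2:s]
N(rest) = Σ N(rest − s) over sources s of rest; N(one piece) = 1:
  size 1 → [8]=1  [9]=1
  size 2 → [7,9]=1  [8,9]=2
  size 3 → [7,8,9]=3
  size 4 → [6,7,8,9]=3
  size 5 → [2,6,7,8,9]=3  [5,6,7,8,9]=3
  size 6 → [2,5,6,7,8,9]=6  [4,5,6,7,8,9]=3
  size 7 → [2,4,5,6,7,8,9]=9  [3,4,5,6,7,8,9]=3
  size 8 → [1,3,4,5,6,7,8,9]=3  [2,3,4,5,6,7,8,9]=12
  first=0(r) contributes 15
  first=2(s) contributes 3
|[w]| = 18

18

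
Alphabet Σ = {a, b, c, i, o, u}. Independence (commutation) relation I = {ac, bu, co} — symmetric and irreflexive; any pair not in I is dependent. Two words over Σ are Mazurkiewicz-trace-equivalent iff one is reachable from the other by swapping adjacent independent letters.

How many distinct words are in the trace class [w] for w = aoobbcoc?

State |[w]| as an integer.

0(a) covers ∅
1(o) covers 0:a
2(o) covers 1:o
3(b) covers 2:o
4(b) covers 3:b
5(c) covers 4:b
6(o) covers 4:b
7(c) covers 5:c
floor of heap: 0:a
completions by unplaced set U, small U first (add the entries for U minus each lowest piece of U):
  |U|=1: {6}:1  {7}:1
  |U|=2: {5,7}:1  {6,7}:2
  |U|=3: {5,6,7}:3
  |U|=4: {4,5,6,7}:3
  |U|=5: {3,4,5,6,7}:3
  |U|=6: {2,3,4,5,6,7}:3
  start at 0(a): 3

3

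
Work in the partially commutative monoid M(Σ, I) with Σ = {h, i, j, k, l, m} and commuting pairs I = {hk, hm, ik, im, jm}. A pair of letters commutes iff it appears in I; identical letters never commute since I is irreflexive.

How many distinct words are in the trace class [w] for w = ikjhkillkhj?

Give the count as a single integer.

#0=i has no predecessor
#1=k has no predecessor
#2=j depends on [0:i, 1:k]
#3=h depends on [2:j]
#4=k depends on [2:j]
#5=i depends on [3:h]
#6=l depends on [4:k, 5:i]
#7=l depends on [6:l]
#8=k depends on [7:l]
#9=h depends on [7:l]
#10=j depends on [8:k, 9:h]
sources: [0:i, 1:k]
N(rest) = Σ N(rest − s) over sources s of rest; N(one piece) = 1:
  size 1 → [10]=1
  size 2 → [8,10]=1  [9,10]=1
  size 3 → [8,9,10]=2
  size 4 → [7,8,9,10]=2
  size 5 → [6,7,8,9,10]=2
  size 6 → [4,6,7,8,9,10]=2  [5,6,7,8,9,10]=2
  size 7 → [3,5,6,7,8,9,10]=2  [4,5,6,7,8,9,10]=4
  size 8 → [3,4,5,6,7,8,9,10]=6
  size 9 → [2,3,4,5,6,7,8,9,10]=6
  first=0(i) contributes 6
  first=1(k) contributes 6
|[w]| = 12

12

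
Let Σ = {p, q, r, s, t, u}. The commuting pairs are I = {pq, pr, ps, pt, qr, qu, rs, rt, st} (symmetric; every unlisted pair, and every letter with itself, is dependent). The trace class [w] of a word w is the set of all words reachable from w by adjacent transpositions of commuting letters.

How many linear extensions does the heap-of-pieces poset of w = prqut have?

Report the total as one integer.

8

0(p) covers ∅
1(r) covers ∅
2(q) covers ∅
3(u) covers 0:p, 1:r
4(t) covers 2:q, 3:u
floor of heap: 0:p, 1:r, 2:q
completions by unplaced set U, small U first (add the entries for U minus each lowest piece of U):
  |U|=1: {4}:1
  |U|=2: {2,4}:1  {3,4}:1
  |U|=3: {0,3,4}:1  {1,3,4}:1  {2,3,4}:2
  start at 0(p): 3
  start at 1(r): 3
  start at 2(q): 2
sum over floor = 8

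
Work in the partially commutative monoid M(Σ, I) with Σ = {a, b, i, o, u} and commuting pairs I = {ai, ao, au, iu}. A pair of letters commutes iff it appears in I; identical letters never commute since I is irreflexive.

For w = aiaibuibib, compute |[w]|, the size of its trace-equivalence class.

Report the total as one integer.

0(a) covers ∅
1(i) covers ∅
2(a) covers 0:a
3(i) covers 1:i
4(b) covers 2:a, 3:i
5(u) covers 4:b
6(i) covers 4:b
7(b) covers 5:u, 6:i
8(i) covers 7:b
9(b) covers 8:i
floor of heap: 0:a, 1:i
completions by unplaced set U, small U first (add the entries for U minus each lowest piece of U):
  |U|=1: {9}:1
  |U|=2: {8,9}:1
  |U|=3: {7,8,9}:1
  |U|=4: {5,7,8,9}:1  {6,7,8,9}:1
  |U|=5: {5,6,7,8,9}:2
  |U|=6: {4,5,6,7,8,9}:2
  |U|=7: {2,4,5,6,7,8,9}:2  {3,4,5,6,7,8,9}:2
  |U|=8: {0,2,4,5,6,7,8,9}:2  {1,3,4,5,6,7,8,9}:2  {2,3,4,5,6,7,8,9}:4
  start at 0(a): 6
  start at 1(i): 6
sum over floor = 12

12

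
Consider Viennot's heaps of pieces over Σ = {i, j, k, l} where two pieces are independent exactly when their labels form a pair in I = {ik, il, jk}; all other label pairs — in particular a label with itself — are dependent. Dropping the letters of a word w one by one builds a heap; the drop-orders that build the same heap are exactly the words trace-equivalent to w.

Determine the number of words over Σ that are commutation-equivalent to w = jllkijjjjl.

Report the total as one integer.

16

#0=j has no predecessor
#1=l depends on [0:j]
#2=l depends on [1:l]
#3=k depends on [2:l]
#4=i depends on [0:j]
#5=j depends on [2:l, 4:i]
#6=j depends on [5:j]
#7=j depends on [6:j]
#8=j depends on [7:j]
#9=l depends on [3:k, 8:j]
sources: [0:j]
N(rest) = Σ N(rest − s) over sources s of rest; N(one piece) = 1:
  size 1 → [9]=1
  size 2 → [3,9]=1  [8,9]=1
  size 3 → [3,8,9]=2  [7,8,9]=1
  size 4 → [3,7,8,9]=3  [6,7,8,9]=1
  size 5 → [3,6,7,8,9]=4  [5,6,7,8,9]=1
  size 6 → [3,5,6,7,8,9]=5  [4,5,6,7,8,9]=1
  size 7 → [2,3,5,6,7,8,9]=5  [3,4,5,6,7,8,9]=6
  size 8 → [1,2,3,5,6,7,8,9]=5  [2,3,4,5,6,7,8,9]=11
  first=0(j) contributes 16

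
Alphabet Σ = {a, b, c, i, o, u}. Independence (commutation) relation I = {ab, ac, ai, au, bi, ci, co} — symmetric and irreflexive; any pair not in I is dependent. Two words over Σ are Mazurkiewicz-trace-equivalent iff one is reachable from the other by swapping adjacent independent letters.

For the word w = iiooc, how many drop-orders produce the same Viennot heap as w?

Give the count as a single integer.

5

drop 0:i onto floor
drop 1:i onto {0:i}
drop 2:o onto {1:i}
drop 3:o onto {2:o}
drop 4:c onto floor
ground layer = {0:i, 4:c}
drop-orders for the pieces not yet dropped (sum over which currently-grounded one goes next):
  1 to go: {3} 1  {4} 1
  2 to go: {2,3} 1  {3,4} 2
  3 to go: {1,2,3} 1  {2,3,4} 3
  if 0:i drops first: 4 orders
  if 4:c drops first: 1 orders
heap linearizations: 5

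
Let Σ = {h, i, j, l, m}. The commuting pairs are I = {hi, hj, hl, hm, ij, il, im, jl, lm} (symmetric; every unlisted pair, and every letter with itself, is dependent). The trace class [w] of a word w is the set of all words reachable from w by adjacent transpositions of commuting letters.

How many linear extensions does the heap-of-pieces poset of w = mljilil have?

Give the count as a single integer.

piece 0:m — minimal
piece 1:l — minimal
piece 2:j rests on {0:m}
piece 3:i — minimal
piece 4:l rests on {1:l}
piece 5:i rests on {3:i}
piece 6:l rests on {4:l}
minimal pieces: {0:m, 1:l, 3:i}
ways to finish when only these pieces remain (= sum over removing one remaining piece with nothing left below it):
  1 left: {2}→1  {5}→1  {6}→1
  2 left: {0,2}→1  {2,5}→2  {2,6}→2  {3,5}→1  {4,6}→1  {5,6}→2
  3 left: {0,2,5}→3  {0,2,6}→3  {1,4,6}→1  {2,3,5}→3  {2,4,6}→3  {2,5,6}→6  {3,5,6}→3  {4,5,6}→3
  4 left: {0,2,3,5}→6  {0,2,4,6}→6  {0,2,5,6}→12  {1,2,4,6}→4  {1,4,5,6}→4  {2,3,5,6}→12  {2,4,5,6}→12  {3,4,5,6}→6
  5 left: {0,1,2,4,6}→10  {0,2,3,5,6}→30  {0,2,4,5,6}→30  {1,2,4,5,6}→20  {1,3,4,5,6}→10  {2,3,4,5,6}→30
  placing 0:m first → 60 extensions
  placing 1:l first → 90 extensions
  placing 3:i first → 60 extensions
total linear extensions = 210

210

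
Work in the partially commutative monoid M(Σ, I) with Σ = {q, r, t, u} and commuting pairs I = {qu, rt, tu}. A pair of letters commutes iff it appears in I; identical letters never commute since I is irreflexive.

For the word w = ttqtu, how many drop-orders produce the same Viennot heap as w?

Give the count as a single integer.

5

drop 0:t onto floor
drop 1:t onto {0:t}
drop 2:q onto {1:t}
drop 3:t onto {2:q}
drop 4:u onto floor
ground layer = {0:t, 4:u}
drop-orders for the pieces not yet dropped (sum over which currently-grounded one goes next):
  1 to go: {3} 1  {4} 1
  2 to go: {2,3} 1  {3,4} 2
  3 to go: {1,2,3} 1  {2,3,4} 3
  if 0:t drops first: 4 orders
  if 4:u drops first: 1 orders
heap linearizations: 5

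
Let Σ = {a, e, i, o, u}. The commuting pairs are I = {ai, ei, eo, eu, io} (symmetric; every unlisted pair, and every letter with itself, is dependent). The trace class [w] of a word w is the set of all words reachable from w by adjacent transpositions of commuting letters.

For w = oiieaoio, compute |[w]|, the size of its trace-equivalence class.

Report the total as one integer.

piece 0:o — minimal
piece 1:i — minimal
piece 2:i rests on {1:i}
piece 3:e — minimal
piece 4:a rests on {0:o, 3:e}
piece 5:o rests on {4:a}
piece 6:i rests on {2:i}
piece 7:o rests on {5:o}
minimal pieces: {0:o, 1:i, 3:e}
ways to finish when only these pieces remain (= sum over removing one remaining piece with nothing left below it):
  1 left: {6}→1  {7}→1
  2 left: {2,6}→1  {5,7}→1  {6,7}→2
  3 left: {1,2,6}→1  {2,6,7}→3  {4,5,7}→1  {5,6,7}→3
  4 left: {0,4,5,7}→1  {1,2,6,7}→4  {2,5,6,7}→6  {3,4,5,7}→1  {4,5,6,7}→4
  5 left: {0,3,4,5,7}→2  {0,4,5,6,7}→5  {1,2,5,6,7}→10  {2,4,5,6,7}→10  {3,4,5,6,7}→5
  6 left: {0,2,4,5,6,7}→15  {0,3,4,5,6,7}→12  {1,2,4,5,6,7}→20  {2,3,4,5,6,7}→15
  placing 0:o first → 35 extensions
  placing 1:i first → 42 extensions
  placing 3:e first → 35 extensions
total linear extensions = 112

112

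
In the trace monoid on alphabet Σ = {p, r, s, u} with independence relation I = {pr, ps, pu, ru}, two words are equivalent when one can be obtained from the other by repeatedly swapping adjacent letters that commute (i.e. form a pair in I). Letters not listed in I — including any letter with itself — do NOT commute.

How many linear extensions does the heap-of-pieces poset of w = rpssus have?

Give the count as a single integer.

6

piece 0:r — minimal
piece 1:p — minimal
piece 2:s rests on {0:r}
piece 3:s rests on {2:s}
piece 4:u rests on {3:s}
piece 5:s rests on {4:u}
minimal pieces: {0:r, 1:p}
ways to finish when only these pieces remain (= sum over removing one remaining piece with nothing left below it):
  1 left: {1}→1  {5}→1
  2 left: {1,5}→2  {4,5}→1
  3 left: {1,4,5}→3  {3,4,5}→1
  4 left: {1,3,4,5}→4  {2,3,4,5}→1
  placing 0:r first → 5 extensions
  placing 1:p first → 1 extensions
total linear extensions = 6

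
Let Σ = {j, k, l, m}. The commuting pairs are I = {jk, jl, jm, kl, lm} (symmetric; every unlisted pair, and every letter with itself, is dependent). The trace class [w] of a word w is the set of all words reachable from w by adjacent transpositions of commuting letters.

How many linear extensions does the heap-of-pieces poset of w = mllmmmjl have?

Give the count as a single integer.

280

#0=m has no predecessor
#1=l has no predecessor
#2=l depends on [1:l]
#3=m depends on [0:m]
#4=m depends on [3:m]
#5=m depends on [4:m]
#6=j has no predecessor
#7=l depends on [2:l]
sources: [0:m, 1:l, 6:j]
N(rest) = Σ N(rest − s) over sources s of rest; N(one piece) = 1:
  size 1 → [5]=1  [6]=1  [7]=1
  size 2 → [2,7]=1  [4,5]=1  [5,6]=2  [5,7]=2  [6,7]=2
  size 3 → [1,2,7]=1  [2,5,7]=3  [2,6,7]=3  [3,4,5]=1  [4,5,6]=3  [4,5,7]=3  [5,6,7]=6
  size 4 → [0,3,4,5]=1  [1,2,5,7]=4  [1,2,6,7]=4  [2,4,5,7]=6  [2,5,6,7]=12  [3,4,5,6]=4  [3,4,5,7]=4  [4,5,6,7]=12
  size 5 → [0,3,4,5,6]=5  [0,3,4,5,7]=5  [1,2,4,5,7]=10  [1,2,5,6,7]=20  [2,3,4,5,7]=10  [2,4,5,6,7]=30  [3,4,5,6,7]=20
  size 6 → [0,2,3,4,5,7]=15  [0,3,4,5,6,7]=30  [1,2,3,4,5,7]=20  [1,2,4,5,6,7]=60  [2,3,4,5,6,7]=60
  first=0(m) contributes 140
  first=1(l) contributes 105
  first=6(j) contributes 35
|[w]| = 280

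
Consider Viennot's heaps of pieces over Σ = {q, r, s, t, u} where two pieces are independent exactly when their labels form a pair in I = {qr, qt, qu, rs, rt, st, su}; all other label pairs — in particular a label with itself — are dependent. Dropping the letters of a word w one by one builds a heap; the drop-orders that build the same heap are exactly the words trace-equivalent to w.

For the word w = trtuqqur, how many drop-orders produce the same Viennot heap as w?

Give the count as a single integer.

drop 0:t onto floor
drop 1:r onto floor
drop 2:t onto {0:t}
drop 3:u onto {1:r, 2:t}
drop 4:q onto floor
drop 5:q onto {4:q}
drop 6:u onto {3:u}
drop 7:r onto {6:u}
ground layer = {0:t, 1:r, 4:q}
drop-orders for the pieces not yet dropped (sum over which currently-grounded one goes next):
  1 to go: {5} 1  {7} 1
  2 to go: {4,5} 1  {5,7} 2  {6,7} 1
  3 to go: {3,6,7} 1  {4,5,7} 3  {5,6,7} 3
  4 to go: {1,3,6,7} 1  {2,3,6,7} 1  {3,5,6,7} 4  {4,5,6,7} 6
  5 to go: {0,2,3,6,7} 1  {1,2,3,6,7} 2  {1,3,5,6,7} 5  {2,3,5,6,7} 5  {3,4,5,6,7} 10
  6 to go: {0,1,2,3,6,7} 3  {0,2,3,5,6,7} 6  {1,2,3,5,6,7} 12  {1,3,4,5,6,7} 15  {2,3,4,5,6,7} 15
  if 0:t drops first: 42 orders
  if 1:r drops first: 21 orders
  if 4:q drops first: 21 orders
heap linearizations: 84

84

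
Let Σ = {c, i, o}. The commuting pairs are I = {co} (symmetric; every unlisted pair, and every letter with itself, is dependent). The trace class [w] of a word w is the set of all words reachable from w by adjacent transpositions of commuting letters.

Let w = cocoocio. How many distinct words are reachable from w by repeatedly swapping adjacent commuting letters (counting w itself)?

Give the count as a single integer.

piece 0:c — minimal
piece 1:o — minimal
piece 2:c rests on {0:c}
piece 3:o rests on {1:o}
piece 4:o rests on {3:o}
piece 5:c rests on {2:c}
piece 6:i rests on {4:o, 5:c}
piece 7:o rests on {6:i}
minimal pieces: {0:c, 1:o}
ways to finish when only these pieces remain (= sum over removing one remaining piece with nothing left below it):
  1 left: {7}→1
  2 left: {6,7}→1
  3 left: {4,6,7}→1  {5,6,7}→1
  4 left: {2,5,6,7}→1  {3,4,6,7}→1  {4,5,6,7}→2
  5 left: {0,2,5,6,7}→1  {1,3,4,6,7}→1  {2,4,5,6,7}→3  {3,4,5,6,7}→3
  6 left: {0,2,4,5,6,7}→4  {1,3,4,5,6,7}→4  {2,3,4,5,6,7}→6
  placing 0:c first → 10 extensions
  placing 1:o first → 10 extensions
total linear extensions = 20

20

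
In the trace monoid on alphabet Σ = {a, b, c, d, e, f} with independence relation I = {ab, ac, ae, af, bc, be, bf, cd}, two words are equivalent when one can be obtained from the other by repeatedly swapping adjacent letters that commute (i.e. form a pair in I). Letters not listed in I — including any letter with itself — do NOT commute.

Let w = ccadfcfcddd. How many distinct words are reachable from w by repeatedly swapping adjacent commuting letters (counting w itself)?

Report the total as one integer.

24

0(c) covers ∅
1(c) covers 0:c
2(a) covers ∅
3(d) covers 2:a
4(f) covers 1:c, 3:d
5(c) covers 4:f
6(f) covers 5:c
7(c) covers 6:f
8(d) covers 6:f
9(d) covers 8:d
10(d) covers 9:d
floor of heap: 0:c, 2:a
completions by unplaced set U, small U first (add the entries for U minus each lowest piece of U):
  |U|=1: {7}:1  {10}:1
  |U|=2: {7,10}:2  {9,10}:1
  |U|=3: {7,9,10}:3  {8,9,10}:1
  |U|=4: {7,8,9,10}:4
  |U|=5: {6,7,8,9,10}:4
  |U|=6: {5,6,7,8,9,10}:4
  |U|=7: {4,5,6,7,8,9,10}:4
  |U|=8: {1,4,5,6,7,8,9,10}:4  {3,4,5,6,7,8,9,10}:4
  |U|=9: {0,1,4,5,6,7,8,9,10}:4  {1,3,4,5,6,7,8,9,10}:8  {2,3,4,5,6,7,8,9,10}:4
  start at 0(c): 12
  start at 2(a): 12
sum over floor = 24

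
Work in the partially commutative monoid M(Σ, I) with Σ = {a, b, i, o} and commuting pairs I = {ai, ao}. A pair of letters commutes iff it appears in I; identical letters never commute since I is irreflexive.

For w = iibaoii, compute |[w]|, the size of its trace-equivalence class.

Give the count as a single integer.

piece 0:i — minimal
piece 1:i rests on {0:i}
piece 2:b rests on {1:i}
piece 3:a rests on {2:b}
piece 4:o rests on {2:b}
piece 5:i rests on {4:o}
piece 6:i rests on {5:i}
minimal pieces: {0:i}
ways to finish when only these pieces remain (= sum over removing one remaining piece with nothing left below it):
  1 left: {3}→1  {6}→1
  2 left: {3,6}→2  {5,6}→1
  3 left: {3,5,6}→3  {4,5,6}→1
  4 left: {3,4,5,6}→4
  5 left: {2,3,4,5,6}→4
  placing 0:i first → 4 extensions

4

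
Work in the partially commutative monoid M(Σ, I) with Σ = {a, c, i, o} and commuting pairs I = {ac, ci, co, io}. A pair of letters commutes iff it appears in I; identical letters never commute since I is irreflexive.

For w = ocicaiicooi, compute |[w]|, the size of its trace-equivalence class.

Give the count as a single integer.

3300

#0=o has no predecessor
#1=c has no predecessor
#2=i has no predecessor
#3=c depends on [1:c]
#4=a depends on [0:o, 2:i]
#5=i depends on [4:a]
#6=i depends on [5:i]
#7=c depends on [3:c]
#8=o depends on [4:a]
#9=o depends on [8:o]
#10=i depends on [6:i]
sources: [0:o, 1:c, 2:i]
N(rest) = Σ N(rest − s) over sources s of rest; N(one piece) = 1:
  size 1 → [7]=1  [9]=1  [10]=1
  size 2 → [3,7]=1  [6,10]=1  [7,9]=2  [7,10]=2  [8,9]=1  [9,10]=2
  size 3 → [1,3,7]=1  [3,7,9]=3  [3,7,10]=3  [5,6,10]=1  [6,7,10]=3  [6,9,10]=3  [7,8,9]=3  [7,9,10]=6  [8,9,10]=3
  size 4 → [1,3,7,9]=4  [1,3,7,10]=4  [3,6,7,10]=6  [3,7,8,9]=6  [3,7,9,10]=12  [5,6,7,10]=4  [5,6,9,10]=4  [6,7,9,10]=12  [6,8,9,10]=6  [7,8,9,10]=12
  size 5 → [1,3,6,7,10]=10  [1,3,7,8,9]=10  [1,3,7,9,10]=20  [3,5,6,7,10]=10  [3,6,7,9,10]=30  [3,7,8,9,10]=30  [5,6,7,9,10]=20  [5,6,8,9,10]=10  [6,7,8,9,10]=30
  size 6 → [1,3,5,6,7,10]=20  [1,3,6,7,9,10]=60  [1,3,7,8,9,10]=60  [3,5,6,7,9,10]=60  [3,6,7,8,9,10]=90  [4,5,6,8,9,10]=10  [5,6,7,8,9,10]=60
  size 7 → [0,4,5,6,8,9,10]=10  [1,3,5,6,7,9,10]=140  [1,3,6,7,8,9,10]=210  [2,4,5,6,8,9,10]=10  [3,5,6,7,8,9,10]=210  [4,5,6,7,8,9,10]=70
  size 8 → [0,2,4,5,6,8,9,10]=20  [0,4,5,6,7,8,9,10]=80  [1,3,5,6,7,8,9,10]=560  [2,4,5,6,7,8,9,10]=80  [3,4,5,6,7,8,9,10]=280
  size 9 → [0,2,4,5,6,7,8,9,10]=180  [0,3,4,5,6,7,8,9,10]=360  [1,3,4,5,6,7,8,9,10]=840  [2,3,4,5,6,7,8,9,10]=360
  first=0(o) contributes 1200
  first=1(c) contributes 900
  first=2(i) contributes 1200
|[w]| = 3300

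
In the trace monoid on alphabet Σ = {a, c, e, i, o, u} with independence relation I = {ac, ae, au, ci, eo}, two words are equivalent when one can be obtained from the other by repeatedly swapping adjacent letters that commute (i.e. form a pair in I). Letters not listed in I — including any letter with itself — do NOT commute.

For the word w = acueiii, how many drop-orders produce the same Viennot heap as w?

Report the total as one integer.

piece 0:a — minimal
piece 1:c — minimal
piece 2:u rests on {1:c}
piece 3:e rests on {2:u}
piece 4:i rests on {0:a, 3:e}
piece 5:i rests on {4:i}
piece 6:i rests on {5:i}
minimal pieces: {0:a, 1:c}
ways to finish when only these pieces remain (= sum over removing one remaining piece with nothing left below it):
  1 left: {6}→1
  2 left: {5,6}→1
  3 left: {4,5,6}→1
  4 left: {0,4,5,6}→1  {3,4,5,6}→1
  5 left: {0,3,4,5,6}→2  {2,3,4,5,6}→1
  placing 0:a first → 1 extensions
  placing 1:c first → 3 extensions
total linear extensions = 4

4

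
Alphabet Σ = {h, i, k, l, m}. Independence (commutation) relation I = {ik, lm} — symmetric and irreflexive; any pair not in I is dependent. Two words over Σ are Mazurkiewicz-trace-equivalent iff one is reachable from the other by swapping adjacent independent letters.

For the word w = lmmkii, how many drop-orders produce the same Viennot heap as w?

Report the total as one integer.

9

piece 0:l — minimal
piece 1:m — minimal
piece 2:m rests on {1:m}
piece 3:k rests on {0:l, 2:m}
piece 4:i rests on {0:l, 2:m}
piece 5:i rests on {4:i}
minimal pieces: {0:l, 1:m}
ways to finish when only these pieces remain (= sum over removing one remaining piece with nothing left below it):
  1 left: {3}→1  {5}→1
  2 left: {3,5}→2  {4,5}→1
  3 left: {3,4,5}→3
  4 left: {0,3,4,5}→3  {2,3,4,5}→3
  placing 0:l first → 3 extensions
  placing 1:m first → 6 extensions
total linear extensions = 9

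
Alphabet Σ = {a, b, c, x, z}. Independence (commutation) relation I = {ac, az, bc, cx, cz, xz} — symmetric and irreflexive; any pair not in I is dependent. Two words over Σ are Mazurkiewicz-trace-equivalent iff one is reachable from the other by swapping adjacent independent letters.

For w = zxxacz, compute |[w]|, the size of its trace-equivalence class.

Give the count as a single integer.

piece 0:z — minimal
piece 1:x — minimal
piece 2:x rests on {1:x}
piece 3:a rests on {2:x}
piece 4:c — minimal
piece 5:z rests on {0:z}
minimal pieces: {0:z, 1:x, 4:c}
ways to finish when only these pieces remain (= sum over removing one remaining piece with nothing left below it):
  1 left: {3}→1  {4}→1  {5}→1
  2 left: {0,5}→1  {2,3}→1  {3,4}→2  {3,5}→2  {4,5}→2
  3 left: {0,3,5}→3  {0,4,5}→3  {1,2,3}→1  {2,3,4}→3  {2,3,5}→3  {3,4,5}→6
  4 left: {0,2,3,5}→6  {0,3,4,5}→12  {1,2,3,4}→4  {1,2,3,5}→4  {2,3,4,5}→12
  placing 0:z first → 20 extensions
  placing 1:x first → 30 extensions
  placing 4:c first → 10 extensions
total linear extensions = 60

60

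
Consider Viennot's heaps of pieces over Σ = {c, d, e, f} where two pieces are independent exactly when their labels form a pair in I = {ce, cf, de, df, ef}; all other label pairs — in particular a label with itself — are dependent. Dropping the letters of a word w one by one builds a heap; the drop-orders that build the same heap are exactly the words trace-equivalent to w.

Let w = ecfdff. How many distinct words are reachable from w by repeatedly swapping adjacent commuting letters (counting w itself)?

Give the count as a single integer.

0(e) covers ∅
1(c) covers ∅
2(f) covers ∅
3(d) covers 1:c
4(f) covers 2:f
5(f) covers 4:f
floor of heap: 0:e, 1:c, 2:f
completions by unplaced set U, small U first (add the entries for U minus each lowest piece of U):
  |U|=1: {0}:1  {3}:1  {5}:1
  |U|=2: {0,3}:2  {0,5}:2  {1,3}:1  {3,5}:2  {4,5}:1
  |U|=3: {0,1,3}:3  {0,3,5}:6  {0,4,5}:3  {1,3,5}:3  {2,4,5}:1  {3,4,5}:3
  |U|=4: {0,1,3,5}:12  {0,2,4,5}:4  {0,3,4,5}:12  {1,3,4,5}:6  {2,3,4,5}:4
  start at 0(e): 10
  start at 1(c): 20
  start at 2(f): 30
sum over floor = 60

60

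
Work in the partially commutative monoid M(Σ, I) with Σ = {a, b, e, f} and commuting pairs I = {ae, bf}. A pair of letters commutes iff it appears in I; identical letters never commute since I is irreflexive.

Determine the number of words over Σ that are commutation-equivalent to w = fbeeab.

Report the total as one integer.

6

#0=f has no predecessor
#1=b has no predecessor
#2=e depends on [0:f, 1:b]
#3=e depends on [2:e]
#4=a depends on [0:f, 1:b]
#5=b depends on [3:e, 4:a]
sources: [0:f, 1:b]
N(rest) = Σ N(rest − s) over sources s of rest; N(one piece) = 1:
  size 1 → [5]=1
  size 2 → [3,5]=1  [4,5]=1
  size 3 → [2,3,5]=1  [3,4,5]=2
  size 4 → [2,3,4,5]=3
  first=0(f) contributes 3
  first=1(b) contributes 3
|[w]| = 6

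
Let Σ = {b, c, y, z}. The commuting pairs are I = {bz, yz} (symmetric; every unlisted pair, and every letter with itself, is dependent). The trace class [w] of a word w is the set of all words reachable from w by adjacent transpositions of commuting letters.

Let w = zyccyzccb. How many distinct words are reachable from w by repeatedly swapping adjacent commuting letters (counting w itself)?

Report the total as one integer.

4

0(z) covers ∅
1(y) covers ∅
2(c) covers 0:z, 1:y
3(c) covers 2:c
4(y) covers 3:c
5(z) covers 3:c
6(c) covers 4:y, 5:z
7(c) covers 6:c
8(b) covers 7:c
floor of heap: 0:z, 1:y
completions by unplaced set U, small U first (add the entries for U minus each lowest piece of U):
  |U|=1: {8}:1
  |U|=2: {7,8}:1
  |U|=3: {6,7,8}:1
  |U|=4: {4,6,7,8}:1  {5,6,7,8}:1
  |U|=5: {4,5,6,7,8}:2
  |U|=6: {3,4,5,6,7,8}:2
  |U|=7: {2,3,4,5,6,7,8}:2
  start at 0(z): 2
  start at 1(y): 2
sum over floor = 4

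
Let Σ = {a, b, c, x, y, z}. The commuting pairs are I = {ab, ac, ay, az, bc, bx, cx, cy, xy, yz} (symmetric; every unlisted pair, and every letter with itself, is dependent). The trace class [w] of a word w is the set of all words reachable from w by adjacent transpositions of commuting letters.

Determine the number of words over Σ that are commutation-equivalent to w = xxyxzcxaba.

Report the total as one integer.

140

#0=x has no predecessor
#1=x depends on [0:x]
#2=y has no predecessor
#3=x depends on [1:x]
#4=z depends on [3:x]
#5=c depends on [4:z]
#6=x depends on [4:z]
#7=a depends on [6:x]
#8=b depends on [2:y, 4:z]
#9=a depends on [7:a]
sources: [0:x, 2:y]
N(rest) = Σ N(rest − s) over sources s of rest; N(one piece) = 1:
  size 1 → [5]=1  [8]=1  [9]=1
  size 2 → [2,8]=1  [5,8]=2  [5,9]=2  [7,9]=1  [8,9]=2
  size 3 → [2,5,8]=3  [2,8,9]=3  [5,7,9]=3  [5,8,9]=6  [6,7,9]=1  [7,8,9]=3
  size 4 → [2,5,8,9]=12  [2,7,8,9]=6  [5,6,7,9]=4  [5,7,8,9]=12  [6,7,8,9]=4
  size 5 → [2,5,7,8,9]=30  [2,6,7,8,9]=10  [5,6,7,8,9]=20
  size 6 → [2,5,6,7,8,9]=60  [4,5,6,7,8,9]=20
  size 7 → [2,4,5,6,7,8,9]=80  [3,4,5,6,7,8,9]=20
  size 8 → [1,3,4,5,6,7,8,9]=20  [2,3,4,5,6,7,8,9]=100
  first=0(x) contributes 120
  first=2(y) contributes 20
|[w]| = 140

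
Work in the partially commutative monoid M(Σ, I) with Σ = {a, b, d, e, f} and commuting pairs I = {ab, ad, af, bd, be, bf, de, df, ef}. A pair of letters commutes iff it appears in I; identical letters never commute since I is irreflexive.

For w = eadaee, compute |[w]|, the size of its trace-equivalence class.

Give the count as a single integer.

6

#0=e has no predecessor
#1=a depends on [0:e]
#2=d has no predecessor
#3=a depends on [1:a]
#4=e depends on [3:a]
#5=e depends on [4:e]
sources: [0:e, 2:d]
N(rest) = Σ N(rest − s) over sources s of rest; N(one piece) = 1:
  size 1 → [2]=1  [5]=1
  size 2 → [2,5]=2  [4,5]=1
  size 3 → [2,4,5]=3  [3,4,5]=1
  size 4 → [1,3,4,5]=1  [2,3,4,5]=4
  first=0(e) contributes 5
  first=2(d) contributes 1
|[w]| = 6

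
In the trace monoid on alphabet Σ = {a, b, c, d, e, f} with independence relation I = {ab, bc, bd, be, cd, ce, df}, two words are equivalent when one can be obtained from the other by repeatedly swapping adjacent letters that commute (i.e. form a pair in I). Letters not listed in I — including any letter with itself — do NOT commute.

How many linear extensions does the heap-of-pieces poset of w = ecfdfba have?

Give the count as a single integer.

16

piece 0:e — minimal
piece 1:c — minimal
piece 2:f rests on {0:e, 1:c}
piece 3:d rests on {0:e}
piece 4:f rests on {2:f}
piece 5:b rests on {4:f}
piece 6:a rests on {3:d, 4:f}
minimal pieces: {0:e, 1:c}
ways to finish when only these pieces remain (= sum over removing one remaining piece with nothing left below it):
  1 left: {5}→1  {6}→1
  2 left: {3,6}→1  {5,6}→2
  3 left: {3,5,6}→3  {4,5,6}→2
  4 left: {2,4,5,6}→2  {3,4,5,6}→5
  5 left: {1,2,4,5,6}→2  {2,3,4,5,6}→7
  placing 0:e first → 9 extensions
  placing 1:c first → 7 extensions
total linear extensions = 16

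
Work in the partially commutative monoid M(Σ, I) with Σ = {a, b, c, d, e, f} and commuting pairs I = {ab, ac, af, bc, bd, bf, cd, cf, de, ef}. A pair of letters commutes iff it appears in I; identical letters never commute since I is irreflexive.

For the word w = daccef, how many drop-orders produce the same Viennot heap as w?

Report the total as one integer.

26

#0=d has no predecessor
#1=a depends on [0:d]
#2=c has no predecessor
#3=c depends on [2:c]
#4=e depends on [1:a, 3:c]
#5=f depends on [0:d]
sources: [0:d, 2:c]
N(rest) = Σ N(rest − s) over sources s of rest; N(one piece) = 1:
  size 1 → [4]=1  [5]=1
  size 2 → [1,4]=1  [3,4]=1  [4,5]=2
  size 3 → [1,3,4]=2  [1,4,5]=3  [2,3,4]=1  [3,4,5]=3
  size 4 → [0,1,4,5]=3  [1,2,3,4]=3  [1,3,4,5]=8  [2,3,4,5]=4
  first=0(d) contributes 15
  first=2(c) contributes 11
|[w]| = 26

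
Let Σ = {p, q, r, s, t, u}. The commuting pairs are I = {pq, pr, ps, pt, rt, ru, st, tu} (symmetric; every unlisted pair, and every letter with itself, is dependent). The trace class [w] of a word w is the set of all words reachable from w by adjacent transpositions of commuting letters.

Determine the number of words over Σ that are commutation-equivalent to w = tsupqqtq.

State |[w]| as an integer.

16

piece 0:t — minimal
piece 1:s — minimal
piece 2:u rests on {1:s}
piece 3:p rests on {2:u}
piece 4:q rests on {0:t, 2:u}
piece 5:q rests on {4:q}
piece 6:t rests on {5:q}
piece 7:q rests on {6:t}
minimal pieces: {0:t, 1:s}
ways to finish when only these pieces remain (= sum over removing one remaining piece with nothing left below it):
  1 left: {3}→1  {7}→1
  2 left: {3,7}→2  {6,7}→1
  3 left: {3,6,7}→3  {5,6,7}→1
  4 left: {3,5,6,7}→4  {4,5,6,7}→1
  5 left: {0,4,5,6,7}→1  {3,4,5,6,7}→5
  6 left: {0,3,4,5,6,7}→6  {2,3,4,5,6,7}→5
  placing 0:t first → 5 extensions
  placing 1:s first → 11 extensions
total linear extensions = 16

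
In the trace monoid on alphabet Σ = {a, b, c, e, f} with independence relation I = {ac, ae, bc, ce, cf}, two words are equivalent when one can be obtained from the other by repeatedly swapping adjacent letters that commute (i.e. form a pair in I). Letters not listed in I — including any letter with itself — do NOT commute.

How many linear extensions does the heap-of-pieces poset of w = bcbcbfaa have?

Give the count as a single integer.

28

piece 0:b — minimal
piece 1:c — minimal
piece 2:b rests on {0:b}
piece 3:c rests on {1:c}
piece 4:b rests on {2:b}
piece 5:f rests on {4:b}
piece 6:a rests on {5:f}
piece 7:a rests on {6:a}
minimal pieces: {0:b, 1:c}
ways to finish when only these pieces remain (= sum over removing one remaining piece with nothing left below it):
  1 left: {3}→1  {7}→1
  2 left: {1,3}→1  {3,7}→2  {6,7}→1
  3 left: {1,3,7}→3  {3,6,7}→3  {5,6,7}→1
  4 left: {1,3,6,7}→6  {3,5,6,7}→4  {4,5,6,7}→1
  5 left: {1,3,5,6,7}→10  {2,4,5,6,7}→1  {3,4,5,6,7}→5
  6 left: {0,2,4,5,6,7}→1  {1,3,4,5,6,7}→15  {2,3,4,5,6,7}→6
  placing 0:b first → 21 extensions
  placing 1:c first → 7 extensions
total linear extensions = 28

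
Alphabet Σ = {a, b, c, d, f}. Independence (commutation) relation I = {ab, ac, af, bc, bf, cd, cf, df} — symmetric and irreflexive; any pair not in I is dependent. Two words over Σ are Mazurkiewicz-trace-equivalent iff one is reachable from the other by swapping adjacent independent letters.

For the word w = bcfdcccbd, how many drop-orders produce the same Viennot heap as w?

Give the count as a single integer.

drop 0:b onto floor
drop 1:c onto floor
drop 2:f onto floor
drop 3:d onto {0:b}
drop 4:c onto {1:c}
drop 5:c onto {4:c}
drop 6:c onto {5:c}
drop 7:b onto {3:d}
drop 8:d onto {7:b}
ground layer = {0:b, 1:c, 2:f}
drop-orders for the pieces not yet dropped (sum over which currently-grounded one goes next):
  1 to go: {2} 1  {6} 1  {8} 1
  2 to go: {2,6} 2  {2,8} 2  {5,6} 1  {6,8} 2  {7,8} 1
  3 to go: {2,5,6} 3  {2,6,8} 6  {2,7,8} 3  {3,7,8} 1  {4,5,6} 1  {5,6,8} 3  {6,7,8} 3
  4 to go: {0,3,7,8} 1  {1,4,5,6} 1  {2,3,7,8} 4  {2,4,5,6} 4  {2,5,6,8} 12  {2,6,7,8} 12  {3,6,7,8} 4  {4,5,6,8} 4  {5,6,7,8} 6
  5 to go: {0,2,3,7,8} 5  {0,3,6,7,8} 5  {1,2,4,5,6} 5  {1,4,5,6,8} 5  {2,3,6,7,8} 20  {2,4,5,6,8} 20  {2,5,6,7,8} 30  {3,5,6,7,8} 10  {4,5,6,7,8} 10
  6 to go: {0,2,3,6,7,8} 30  {0,3,5,6,7,8} 15  {1,2,4,5,6,8} 30  {1,4,5,6,7,8} 15  {2,3,5,6,7,8} 60  {2,4,5,6,7,8} 60  {3,4,5,6,7,8} 20
  7 to go: {0,2,3,5,6,7,8} 105  {0,3,4,5,6,7,8} 35  {1,2,4,5,6,7,8} 105  {1,3,4,5,6,7,8} 35  {2,3,4,5,6,7,8} 140
  if 0:b drops first: 280 orders
  if 1:c drops first: 280 orders
  if 2:f drops first: 70 orders
heap linearizations: 630

630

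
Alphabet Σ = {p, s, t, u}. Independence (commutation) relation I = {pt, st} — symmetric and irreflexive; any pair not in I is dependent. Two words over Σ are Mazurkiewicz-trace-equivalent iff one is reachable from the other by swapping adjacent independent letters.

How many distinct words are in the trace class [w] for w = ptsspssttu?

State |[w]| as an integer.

0(p) covers ∅
1(t) covers ∅
2(s) covers 0:p
3(s) covers 2:s
4(p) covers 3:s
5(s) covers 4:p
6(s) covers 5:s
7(t) covers 1:t
8(t) covers 7:t
9(u) covers 6:s, 8:t
floor of heap: 0:p, 1:t
completions by unplaced set U, small U first (add the entries for U minus each lowest piece of U):
  |U|=1: {9}:1
  |U|=2: {6,9}:1  {8,9}:1
  |U|=3: {5,6,9}:1  {6,8,9}:2  {7,8,9}:1
  |U|=4: {1,7,8,9}:1  {4,5,6,9}:1  {5,6,8,9}:3  {6,7,8,9}:3
  |U|=5: {1,6,7,8,9}:4  {3,4,5,6,9}:1  {4,5,6,8,9}:4  {5,6,7,8,9}:6
  |U|=6: {1,5,6,7,8,9}:10  {2,3,4,5,6,9}:1  {3,4,5,6,8,9}:5  {4,5,6,7,8,9}:10
  |U|=7: {0,2,3,4,5,6,9}:1  {1,4,5,6,7,8,9}:20  {2,3,4,5,6,8,9}:6  {3,4,5,6,7,8,9}:15
  |U|=8: {0,2,3,4,5,6,8,9}:7  {1,3,4,5,6,7,8,9}:35  {2,3,4,5,6,7,8,9}:21
  start at 0(p): 56
  start at 1(t): 28
sum over floor = 84

84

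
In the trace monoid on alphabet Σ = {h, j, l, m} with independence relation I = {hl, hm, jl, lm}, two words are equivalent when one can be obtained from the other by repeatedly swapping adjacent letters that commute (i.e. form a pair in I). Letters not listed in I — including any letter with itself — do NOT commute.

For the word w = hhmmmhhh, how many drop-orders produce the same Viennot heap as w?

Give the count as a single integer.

56

0(h) covers ∅
1(h) covers 0:h
2(m) covers ∅
3(m) covers 2:m
4(m) covers 3:m
5(h) covers 1:h
6(h) covers 5:h
7(h) covers 6:h
floor of heap: 0:h, 2:m
completions by unplaced set U, small U first (add the entries for U minus each lowest piece of U):
  |U|=1: {4}:1  {7}:1
  |U|=2: {3,4}:1  {4,7}:2  {6,7}:1
  |U|=3: {2,3,4}:1  {3,4,7}:3  {4,6,7}:3  {5,6,7}:1
  |U|=4: {1,5,6,7}:1  {2,3,4,7}:4  {3,4,6,7}:6  {4,5,6,7}:4
  |U|=5: {0,1,5,6,7}:1  {1,4,5,6,7}:5  {2,3,4,6,7}:10  {3,4,5,6,7}:10
  |U|=6: {0,1,4,5,6,7}:6  {1,3,4,5,6,7}:15  {2,3,4,5,6,7}:20
  start at 0(h): 35
  start at 2(m): 21
sum over floor = 56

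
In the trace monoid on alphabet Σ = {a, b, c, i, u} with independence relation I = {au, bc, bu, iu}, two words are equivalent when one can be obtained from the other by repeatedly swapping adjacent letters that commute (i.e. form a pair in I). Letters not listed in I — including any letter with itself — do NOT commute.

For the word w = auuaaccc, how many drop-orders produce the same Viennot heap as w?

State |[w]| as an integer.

10

#0=a has no predecessor
#1=u has no predecessor
#2=u depends on [1:u]
#3=a depends on [0:a]
#4=a depends on [3:a]
#5=c depends on [2:u, 4:a]
#6=c depends on [5:c]
#7=c depends on [6:c]
sources: [0:a, 1:u]
N(rest) = Σ N(rest − s) over sources s of rest; N(one piece) = 1:
  size 1 → [7]=1
  size 2 → [6,7]=1
  size 3 → [5,6,7]=1
  size 4 → [2,5,6,7]=1  [4,5,6,7]=1
  size 5 → [1,2,5,6,7]=1  [2,4,5,6,7]=2  [3,4,5,6,7]=1
  size 6 → [0,3,4,5,6,7]=1  [1,2,4,5,6,7]=3  [2,3,4,5,6,7]=3
  first=0(a) contributes 6
  first=1(u) contributes 4
|[w]| = 10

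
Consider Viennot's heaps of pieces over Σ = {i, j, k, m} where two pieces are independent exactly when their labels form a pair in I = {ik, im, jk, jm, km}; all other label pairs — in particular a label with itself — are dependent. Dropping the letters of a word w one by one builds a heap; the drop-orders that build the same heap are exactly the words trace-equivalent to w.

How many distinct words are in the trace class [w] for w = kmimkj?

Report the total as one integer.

piece 0:k — minimal
piece 1:m — minimal
piece 2:i — minimal
piece 3:m rests on {1:m}
piece 4:k rests on {0:k}
piece 5:j rests on {2:i}
minimal pieces: {0:k, 1:m, 2:i}
ways to finish when only these pieces remain (= sum over removing one remaining piece with nothing left below it):
  1 left: {3}→1  {4}→1  {5}→1
  2 left: {0,4}→1  {1,3}→1  {2,5}→1  {3,4}→2  {3,5}→2  {4,5}→2
  3 left: {0,3,4}→3  {0,4,5}→3  {1,3,4}→3  {1,3,5}→3  {2,3,5}→3  {2,4,5}→3  {3,4,5}→6
  4 left: {0,1,3,4}→6  {0,2,4,5}→6  {0,3,4,5}→12  {1,2,3,5}→6  {1,3,4,5}→12  {2,3,4,5}→12
  placing 0:k first → 30 extensions
  placing 1:m first → 30 extensions
  placing 2:i first → 30 extensions
total linear extensions = 90

90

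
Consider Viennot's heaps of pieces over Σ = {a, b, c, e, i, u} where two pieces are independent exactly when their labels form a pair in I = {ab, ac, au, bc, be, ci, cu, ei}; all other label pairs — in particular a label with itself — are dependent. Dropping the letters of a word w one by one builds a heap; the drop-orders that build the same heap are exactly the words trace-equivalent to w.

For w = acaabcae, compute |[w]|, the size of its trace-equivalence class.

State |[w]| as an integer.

drop 0:a onto floor
drop 1:c onto floor
drop 2:a onto {0:a}
drop 3:a onto {2:a}
drop 4:b onto floor
drop 5:c onto {1:c}
drop 6:a onto {3:a}
drop 7:e onto {5:c, 6:a}
ground layer = {0:a, 1:c, 4:b}
drop-orders for the pieces not yet dropped (sum over which currently-grounded one goes next):
  1 to go: {4} 1  {7} 1
  2 to go: {4,7} 2  {5,7} 1  {6,7} 1
  3 to go: {1,5,7} 1  {3,6,7} 1  {4,5,7} 3  {4,6,7} 3  {5,6,7} 2
  4 to go: {1,4,5,7} 4  {1,5,6,7} 3  {2,3,6,7} 1  {3,4,6,7} 4  {3,5,6,7} 3  {4,5,6,7} 8
  5 to go: {0,2,3,6,7} 1  {1,3,5,6,7} 6  {1,4,5,6,7} 15  {2,3,4,6,7} 5  {2,3,5,6,7} 4  {3,4,5,6,7} 15
  6 to go: {0,2,3,4,6,7} 6  {0,2,3,5,6,7} 5  {1,2,3,5,6,7} 10  {1,3,4,5,6,7} 36  {2,3,4,5,6,7} 24
  if 0:a drops first: 70 orders
  if 1:c drops first: 35 orders
  if 4:b drops first: 15 orders
heap linearizations: 120

120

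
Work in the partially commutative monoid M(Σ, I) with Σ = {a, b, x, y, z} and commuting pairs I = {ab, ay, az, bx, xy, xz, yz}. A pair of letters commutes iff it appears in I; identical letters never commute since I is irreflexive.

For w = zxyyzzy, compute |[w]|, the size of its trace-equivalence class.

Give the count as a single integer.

140

#0=z has no predecessor
#1=x has no predecessor
#2=y has no predecessor
#3=y depends on [2:y]
#4=z depends on [0:z]
#5=z depends on [4:z]
#6=y depends on [3:y]
sources: [0:z, 1:x, 2:y]
N(rest) = Σ N(rest − s) over sources s of rest; N(one piece) = 1:
  size 1 → [1]=1  [5]=1  [6]=1
  size 2 → [1,5]=2  [1,6]=2  [3,6]=1  [4,5]=1  [5,6]=2
  size 3 → [0,4,5]=1  [1,3,6]=3  [1,4,5]=3  [1,5,6]=6  [2,3,6]=1  [3,5,6]=3  [4,5,6]=3
  size 4 → [0,1,4,5]=4  [0,4,5,6]=4  [1,2,3,6]=4  [1,3,5,6]=12  [1,4,5,6]=12  [2,3,5,6]=4  [3,4,5,6]=6
  size 5 → [0,1,4,5,6]=20  [0,3,4,5,6]=10  [1,2,3,5,6]=20  [1,3,4,5,6]=30  [2,3,4,5,6]=10
  first=0(z) contributes 60
  first=1(x) contributes 20
  first=2(y) contributes 60
|[w]| = 140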